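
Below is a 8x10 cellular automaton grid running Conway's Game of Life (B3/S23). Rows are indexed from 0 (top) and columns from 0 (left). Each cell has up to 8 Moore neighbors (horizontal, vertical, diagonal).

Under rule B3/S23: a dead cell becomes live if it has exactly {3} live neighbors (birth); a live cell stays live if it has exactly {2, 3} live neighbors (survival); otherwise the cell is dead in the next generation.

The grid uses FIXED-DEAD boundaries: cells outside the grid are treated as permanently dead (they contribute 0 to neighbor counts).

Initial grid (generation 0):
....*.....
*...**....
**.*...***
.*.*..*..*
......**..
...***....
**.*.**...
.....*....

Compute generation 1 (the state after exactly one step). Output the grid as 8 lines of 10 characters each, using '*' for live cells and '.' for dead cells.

Simulating step by step:
Generation 0 (given above): 25 live cells
Generation 1: 33 live cells
(generation 1 grid is the final answer)

Answer: ....**....
**.***..*.
**.*.*****
**....*..*
..**..**..
..**...*..
..**..*...
....***...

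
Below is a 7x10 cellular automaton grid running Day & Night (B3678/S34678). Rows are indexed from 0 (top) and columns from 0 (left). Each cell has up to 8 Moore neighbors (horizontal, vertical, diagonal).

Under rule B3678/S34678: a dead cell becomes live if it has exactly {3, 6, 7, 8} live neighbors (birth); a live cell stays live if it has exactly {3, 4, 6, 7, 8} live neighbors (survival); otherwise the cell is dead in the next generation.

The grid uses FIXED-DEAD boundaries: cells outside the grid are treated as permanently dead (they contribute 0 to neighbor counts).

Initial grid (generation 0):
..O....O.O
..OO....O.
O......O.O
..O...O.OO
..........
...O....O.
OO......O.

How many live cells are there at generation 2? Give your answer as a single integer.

Simulating step by step:
Generation 0 (given above): 18 live cells
Generation 1: 16 live cells
...O....O.
.O.....OOO
.OOO...O.O
.......OO.
.......OOO
..........
..........
Generation 2: 18 live cells
.......OOO
...O...O.O
..O...OOOO
..O...OOO.
.......OO.
........O.
..........
Population at generation 2: 18

Answer: 18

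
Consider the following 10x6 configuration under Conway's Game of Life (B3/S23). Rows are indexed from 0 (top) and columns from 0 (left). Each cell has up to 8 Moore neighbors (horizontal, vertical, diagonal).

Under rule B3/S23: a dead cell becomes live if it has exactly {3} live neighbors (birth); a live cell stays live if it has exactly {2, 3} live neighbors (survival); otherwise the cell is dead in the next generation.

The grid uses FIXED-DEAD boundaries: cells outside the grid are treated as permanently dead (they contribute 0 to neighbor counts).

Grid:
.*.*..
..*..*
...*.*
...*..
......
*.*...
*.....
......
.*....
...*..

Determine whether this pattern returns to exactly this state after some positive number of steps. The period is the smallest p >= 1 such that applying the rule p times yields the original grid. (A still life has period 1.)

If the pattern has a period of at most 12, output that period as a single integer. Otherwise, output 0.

Simulating and comparing each generation to the original:
Gen 0 (original, given above): 12 live cells
Gen 1: 8 live cells, differs from original
Gen 2: 6 live cells, differs from original
Gen 3: 5 live cells, differs from original
Gen 4: 6 live cells, differs from original
Gen 5: 5 live cells, differs from original
Gen 6: 3 live cells, differs from original
Gen 7: 2 live cells, differs from original
Gen 8: 0 live cells, differs from original
Gen 9: 0 live cells, differs from original
Gen 10: 0 live cells, differs from original
Gen 11: 0 live cells, differs from original
Gen 12: 0 live cells, differs from original
No period found within 12 steps.

Answer: 0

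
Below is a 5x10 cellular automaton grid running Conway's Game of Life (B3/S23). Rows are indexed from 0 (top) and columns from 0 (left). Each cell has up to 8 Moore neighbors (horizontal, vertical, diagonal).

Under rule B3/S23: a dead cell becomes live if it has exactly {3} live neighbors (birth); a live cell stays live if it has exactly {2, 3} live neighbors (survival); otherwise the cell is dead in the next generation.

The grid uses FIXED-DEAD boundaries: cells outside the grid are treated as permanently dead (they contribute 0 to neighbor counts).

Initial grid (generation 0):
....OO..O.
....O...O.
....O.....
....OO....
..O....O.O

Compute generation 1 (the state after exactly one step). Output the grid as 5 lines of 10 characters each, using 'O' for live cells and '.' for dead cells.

Answer: ....OO....
...OO.....
...OO.....
...OOO....
..........

Derivation:
Simulating step by step:
Generation 0 (given above): 11 live cells
Generation 1: 9 live cells
(generation 1 grid is the final answer)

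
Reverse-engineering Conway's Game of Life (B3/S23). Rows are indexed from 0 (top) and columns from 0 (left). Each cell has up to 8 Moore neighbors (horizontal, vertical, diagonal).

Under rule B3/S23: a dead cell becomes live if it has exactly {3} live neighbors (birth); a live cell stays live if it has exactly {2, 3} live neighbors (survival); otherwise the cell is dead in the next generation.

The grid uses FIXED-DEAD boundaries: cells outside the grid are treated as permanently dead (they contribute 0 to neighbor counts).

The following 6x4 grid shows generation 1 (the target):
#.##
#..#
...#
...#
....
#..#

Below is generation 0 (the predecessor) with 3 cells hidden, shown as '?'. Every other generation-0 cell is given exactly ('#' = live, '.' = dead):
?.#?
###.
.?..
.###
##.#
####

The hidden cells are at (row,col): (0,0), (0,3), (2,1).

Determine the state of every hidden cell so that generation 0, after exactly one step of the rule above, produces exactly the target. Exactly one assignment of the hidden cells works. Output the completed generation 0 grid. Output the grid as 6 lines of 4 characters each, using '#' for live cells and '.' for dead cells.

Answer: #.##
###.
.#..
.###
##.#
####

Derivation:
Hidden generation-0 cells (in order): (0,0), (0,3), (2,1).
A hidden cell only influences target cells in its own 3x3 neighborhood. Try each of the 2^3 = 8 assignments, step the completed generation 0 forward once under B3/S23, and compare with the target:
  (0,0)=. (0,3)=. (2,1)=. -> step gives (0,0)='.' but target has '#' -> reject
  (0,0)=. (0,3)=. (2,1)=# -> step gives (0,0)='.' but target has '#' -> reject
  (0,0)=. (0,3)=# (2,1)=. -> step gives (0,0)='.' but target has '#' -> reject
  (0,0)=. (0,3)=# (2,1)=# -> step gives (0,0)='.' but target has '#' -> reject
  (0,0)=# (0,3)=. (2,1)=. -> step gives (0,3)='.' but target has '#' -> reject
  (0,0)=# (0,3)=. (2,1)=# -> step gives (0,3)='.' but target has '#' -> reject
  (0,0)=# (0,3)=# (2,1)=. -> step gives (1,2)='#' but target has '.' -> reject
  (0,0)=# (0,3)=# (2,1)=# -> step reproduces the target at every cell -> ACCEPT
Unique solution: (0,0)=live, (0,3)=live, (2,1)=live.
Check: live-neighbor counts of every cell in the completed generation 0:
2532
3543
4563
4452
4684
3442
Applying B3/S23 to generation 0 with these counts gives:
#.##
#..#
...#
...#
....
#..#
which matches the target exactly.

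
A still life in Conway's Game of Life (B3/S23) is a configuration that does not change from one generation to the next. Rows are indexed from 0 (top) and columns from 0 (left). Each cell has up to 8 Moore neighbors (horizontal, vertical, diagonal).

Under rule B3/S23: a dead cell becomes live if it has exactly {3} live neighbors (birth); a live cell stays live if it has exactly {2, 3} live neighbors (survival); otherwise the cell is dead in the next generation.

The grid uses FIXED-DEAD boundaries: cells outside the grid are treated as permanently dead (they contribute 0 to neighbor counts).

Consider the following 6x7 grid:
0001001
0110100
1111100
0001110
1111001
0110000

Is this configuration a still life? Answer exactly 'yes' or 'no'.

Answer: no

Derivation:
Compute generation 1 and compare to generation 0 (given above):
Generation 1:
0011000
1000110
1000000
0000010
1000010
1001000
Cell (0,2) differs: gen0=0 vs gen1=1 -> NOT a still life.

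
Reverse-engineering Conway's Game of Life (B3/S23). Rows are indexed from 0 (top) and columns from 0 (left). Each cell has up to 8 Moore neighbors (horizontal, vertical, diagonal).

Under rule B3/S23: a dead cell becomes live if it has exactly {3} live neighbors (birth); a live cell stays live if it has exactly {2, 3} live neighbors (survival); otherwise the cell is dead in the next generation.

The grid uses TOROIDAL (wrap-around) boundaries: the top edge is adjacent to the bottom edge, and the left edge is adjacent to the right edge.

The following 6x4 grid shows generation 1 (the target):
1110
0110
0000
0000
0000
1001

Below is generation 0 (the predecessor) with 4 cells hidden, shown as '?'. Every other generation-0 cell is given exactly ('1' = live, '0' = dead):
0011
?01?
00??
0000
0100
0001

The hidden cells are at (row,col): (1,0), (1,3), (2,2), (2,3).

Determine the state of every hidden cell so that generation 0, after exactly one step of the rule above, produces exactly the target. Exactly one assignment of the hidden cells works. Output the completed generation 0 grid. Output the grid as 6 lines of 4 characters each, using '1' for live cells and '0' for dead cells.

Answer: 0011
1010
0000
0000
0100
0001

Derivation:
Hidden generation-0 cells (in order): (1,0), (1,3), (2,2), (2,3).
A hidden cell only influences target cells in its own 3x3 neighborhood. Try each of the 2^4 = 16 assignments, step the completed generation 0 forward once under B3/S23, and compare with the target:
  (1,0)=0 (1,3)=0 (2,2)=0 (2,3)=0 -> step gives (0,0)='0' but target has '1' -> reject
  (1,0)=0 (1,3)=0 (2,2)=0 (2,3)=1 -> step gives (0,0)='0' but target has '1' -> reject
  (1,0)=0 (1,3)=0 (2,2)=1 (2,3)=0 -> step gives (0,0)='0' but target has '1' -> reject
  (1,0)=0 (1,3)=0 (2,2)=1 (2,3)=1 -> step gives (0,0)='0' but target has '1' -> reject
  (1,0)=0 (1,3)=1 (2,2)=0 (2,3)=0 -> step gives (0,1)='0' but target has '1' -> reject
  (1,0)=0 (1,3)=1 (2,2)=0 (2,3)=1 -> step gives (0,1)='0' but target has '1' -> reject
  (1,0)=0 (1,3)=1 (2,2)=1 (2,3)=0 -> step gives (0,1)='0' but target has '1' -> reject
  (1,0)=0 (1,3)=1 (2,2)=1 (2,3)=1 -> step gives (0,1)='0' but target has '1' -> reject
  (1,0)=1 (1,3)=0 (2,2)=0 (2,3)=0 -> step reproduces the target at every cell -> ACCEPT
  (1,0)=1 (1,3)=0 (2,2)=0 (2,3)=1 -> step gives (1,0)='1' but target has '0' -> reject
  (1,0)=1 (1,3)=0 (2,2)=1 (2,3)=0 -> step gives (1,1)='0' but target has '1' -> reject
  (1,0)=1 (1,3)=0 (2,2)=1 (2,3)=1 -> step gives (1,0)='1' but target has '0' -> reject
  (1,0)=1 (1,3)=1 (2,2)=0 (2,3)=0 -> step gives (0,0)='0' but target has '1' -> reject
  (1,0)=1 (1,3)=1 (2,2)=0 (2,3)=1 -> step gives (0,0)='0' but target has '1' -> reject
  (1,0)=1 (1,3)=1 (2,2)=1 (2,3)=0 -> step gives (0,0)='0' but target has '1' -> reject
  (1,0)=1 (1,3)=1 (2,2)=1 (2,3)=1 -> step gives (0,0)='0' but target has '1' -> reject
Unique solution: (1,0)=live, (1,3)=dead, (2,2)=dead, (2,3)=dead.
Check: live-neighbor counts of every cell in the completed generation 0:
3334
1324
1212
1110
2021
3242
Applying B3/S23 to generation 0 with these counts gives:
1110
0110
0000
0000
0000
1001
which matches the target exactly.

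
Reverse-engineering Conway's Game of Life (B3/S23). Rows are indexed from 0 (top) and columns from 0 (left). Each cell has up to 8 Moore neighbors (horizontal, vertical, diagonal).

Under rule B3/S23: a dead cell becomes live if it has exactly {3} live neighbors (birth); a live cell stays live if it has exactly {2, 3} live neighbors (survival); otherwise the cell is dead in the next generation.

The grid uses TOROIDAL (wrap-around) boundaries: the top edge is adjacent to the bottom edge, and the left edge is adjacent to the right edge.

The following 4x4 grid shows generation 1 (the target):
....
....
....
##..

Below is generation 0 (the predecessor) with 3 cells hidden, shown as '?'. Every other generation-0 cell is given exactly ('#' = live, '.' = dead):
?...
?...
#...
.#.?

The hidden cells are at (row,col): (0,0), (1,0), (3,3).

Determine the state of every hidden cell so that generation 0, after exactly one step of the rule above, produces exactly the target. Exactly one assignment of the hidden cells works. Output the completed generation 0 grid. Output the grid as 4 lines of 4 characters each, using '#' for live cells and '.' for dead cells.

Hidden generation-0 cells (in order): (0,0), (1,0), (3,3).
A hidden cell only influences target cells in its own 3x3 neighborhood. Try each of the 2^3 = 8 assignments, step the completed generation 0 forward once under B3/S23, and compare with the target:
  (0,0)=. (1,0)=. (3,3)=. -> step gives (3,0)='.' but target has '#' -> reject
  (0,0)=. (1,0)=. (3,3)=# -> step gives (2,0)='#' but target has '.' -> reject
  (0,0)=. (1,0)=# (3,3)=. -> step gives (2,0)='#' but target has '.' -> reject
  (0,0)=. (1,0)=# (3,3)=# -> step gives (0,0)='#' but target has '.' -> reject
  (0,0)=# (1,0)=. (3,3)=. -> step reproduces the target at every cell -> ACCEPT
  (0,0)=# (1,0)=. (3,3)=# -> step gives (0,0)='#' but target has '.' -> reject
  (0,0)=# (1,0)=# (3,3)=. -> step gives (0,0)='#' but target has '.' -> reject
  (0,0)=# (1,0)=# (3,3)=# -> step gives (0,0)='#' but target has '.' -> reject
Unique solution: (0,0)=live, (1,0)=dead, (3,3)=dead.
Check: live-neighbor counts of every cell in the completed generation 0:
1211
2202
1211
3212
Applying B3/S23 to generation 0 with these counts gives:
....
....
....
##..
which matches the target exactly.

Answer: #...
....
#...
.#..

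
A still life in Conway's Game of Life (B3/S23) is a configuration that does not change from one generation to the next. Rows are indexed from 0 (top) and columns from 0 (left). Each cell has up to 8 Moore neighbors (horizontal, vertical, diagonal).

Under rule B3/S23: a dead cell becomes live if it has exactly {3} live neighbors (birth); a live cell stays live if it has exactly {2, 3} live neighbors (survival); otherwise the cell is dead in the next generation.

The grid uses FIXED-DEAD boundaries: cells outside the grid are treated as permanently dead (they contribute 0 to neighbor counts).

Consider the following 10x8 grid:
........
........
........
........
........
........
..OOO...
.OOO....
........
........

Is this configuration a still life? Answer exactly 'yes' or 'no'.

Answer: no

Derivation:
Compute generation 1 and compare to generation 0 (given above):
Generation 1:
........
........
........
........
........
...O....
.O..O...
.O..O...
..O.....
........
Cell (5,3) differs: gen0=0 vs gen1=1 -> NOT a still life.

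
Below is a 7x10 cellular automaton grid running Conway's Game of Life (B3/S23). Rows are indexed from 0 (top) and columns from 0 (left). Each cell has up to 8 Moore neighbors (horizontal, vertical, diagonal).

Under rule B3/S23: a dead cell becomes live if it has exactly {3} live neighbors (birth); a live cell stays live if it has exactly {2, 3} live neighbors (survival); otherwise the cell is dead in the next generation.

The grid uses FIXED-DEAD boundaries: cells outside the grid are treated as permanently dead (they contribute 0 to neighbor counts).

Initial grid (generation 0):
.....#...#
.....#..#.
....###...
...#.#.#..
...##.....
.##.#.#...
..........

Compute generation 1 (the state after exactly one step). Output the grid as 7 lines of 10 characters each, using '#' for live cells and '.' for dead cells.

Simulating step by step:
Generation 0 (given above): 16 live cells
Generation 1: 6 live cells
(generation 1 grid is the final answer)

Answer: ..........
..........
.......#..
...#......
......#...
..#.##....
..........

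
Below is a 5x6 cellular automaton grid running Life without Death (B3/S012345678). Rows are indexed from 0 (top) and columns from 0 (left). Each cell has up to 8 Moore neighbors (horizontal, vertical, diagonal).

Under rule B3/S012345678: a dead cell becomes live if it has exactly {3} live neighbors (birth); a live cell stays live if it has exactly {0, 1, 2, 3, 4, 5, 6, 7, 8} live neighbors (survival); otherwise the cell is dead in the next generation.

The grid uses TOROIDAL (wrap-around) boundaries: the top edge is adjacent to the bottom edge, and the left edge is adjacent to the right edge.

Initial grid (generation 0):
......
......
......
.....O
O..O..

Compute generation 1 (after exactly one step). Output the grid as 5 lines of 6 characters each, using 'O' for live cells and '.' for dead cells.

Simulating step by step:
Generation 0 (given above): 3 live cells
Generation 1: 3 live cells
(generation 1 grid is the final answer)

Answer: ......
......
......
.....O
O..O..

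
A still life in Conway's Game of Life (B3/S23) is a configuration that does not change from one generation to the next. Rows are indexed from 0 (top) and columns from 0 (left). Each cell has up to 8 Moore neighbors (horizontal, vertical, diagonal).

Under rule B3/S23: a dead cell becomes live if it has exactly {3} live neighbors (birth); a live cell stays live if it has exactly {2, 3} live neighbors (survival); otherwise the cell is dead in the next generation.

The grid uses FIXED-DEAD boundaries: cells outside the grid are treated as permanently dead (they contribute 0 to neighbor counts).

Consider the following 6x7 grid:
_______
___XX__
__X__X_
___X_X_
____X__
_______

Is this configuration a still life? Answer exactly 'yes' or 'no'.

Answer: yes

Derivation:
Compute generation 1 and compare to generation 0 (given above):
Generation 1:
_______
___XX__
__X__X_
___X_X_
____X__
_______
The grids are IDENTICAL -> still life.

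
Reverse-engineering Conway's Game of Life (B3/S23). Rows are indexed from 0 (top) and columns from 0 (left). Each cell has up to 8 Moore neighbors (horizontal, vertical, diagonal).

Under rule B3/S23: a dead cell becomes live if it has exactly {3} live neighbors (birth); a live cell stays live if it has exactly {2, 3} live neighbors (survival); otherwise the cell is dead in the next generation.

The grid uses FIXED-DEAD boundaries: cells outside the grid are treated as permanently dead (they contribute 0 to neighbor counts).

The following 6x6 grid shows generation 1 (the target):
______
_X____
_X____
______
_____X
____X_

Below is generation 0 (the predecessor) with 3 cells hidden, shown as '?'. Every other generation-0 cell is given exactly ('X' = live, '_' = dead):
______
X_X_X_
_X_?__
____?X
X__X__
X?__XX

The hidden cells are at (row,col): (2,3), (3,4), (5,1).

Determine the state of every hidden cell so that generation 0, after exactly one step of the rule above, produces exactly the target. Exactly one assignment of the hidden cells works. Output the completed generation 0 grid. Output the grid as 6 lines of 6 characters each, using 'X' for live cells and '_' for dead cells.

Answer: ______
X_X_X_
_X____
_____X
X__X__
X___XX

Derivation:
Hidden generation-0 cells (in order): (2,3), (3,4), (5,1).
A hidden cell only influences target cells in its own 3x3 neighborhood. Try each of the 2^3 = 8 assignments, step the completed generation 0 forward once under B3/S23, and compare with the target:
  (2,3)=_ (3,4)=_ (5,1)=_ -> step reproduces the target at every cell -> ACCEPT
  (2,3)=_ (3,4)=_ (5,1)=X -> step gives (4,0)='X' but target has '_' -> reject
  (2,3)=_ (3,4)=X (5,1)=_ -> step gives (2,3)='X' but target has '_' -> reject
  (2,3)=_ (3,4)=X (5,1)=X -> step gives (2,3)='X' but target has '_' -> reject
  (2,3)=X (3,4)=_ (5,1)=_ -> step gives (1,2)='X' but target has '_' -> reject
  (2,3)=X (3,4)=_ (5,1)=X -> step gives (1,2)='X' but target has '_' -> reject
  (2,3)=X (3,4)=X (5,1)=_ -> step gives (1,2)='X' but target has '_' -> reject
  (2,3)=X (3,4)=X (5,1)=X -> step gives (1,2)='X' but target has '_' -> reject
Unique solution: (2,3)=dead, (3,4)=dead, (5,1)=dead.
Check: live-neighbor counts of every cell in the completed generation 0:
121211
131201
222222
222120
121143
121221
Applying B3/S23 to generation 0 with these counts gives:
______
_X____
_X____
______
_____X
____X_
which matches the target exactly.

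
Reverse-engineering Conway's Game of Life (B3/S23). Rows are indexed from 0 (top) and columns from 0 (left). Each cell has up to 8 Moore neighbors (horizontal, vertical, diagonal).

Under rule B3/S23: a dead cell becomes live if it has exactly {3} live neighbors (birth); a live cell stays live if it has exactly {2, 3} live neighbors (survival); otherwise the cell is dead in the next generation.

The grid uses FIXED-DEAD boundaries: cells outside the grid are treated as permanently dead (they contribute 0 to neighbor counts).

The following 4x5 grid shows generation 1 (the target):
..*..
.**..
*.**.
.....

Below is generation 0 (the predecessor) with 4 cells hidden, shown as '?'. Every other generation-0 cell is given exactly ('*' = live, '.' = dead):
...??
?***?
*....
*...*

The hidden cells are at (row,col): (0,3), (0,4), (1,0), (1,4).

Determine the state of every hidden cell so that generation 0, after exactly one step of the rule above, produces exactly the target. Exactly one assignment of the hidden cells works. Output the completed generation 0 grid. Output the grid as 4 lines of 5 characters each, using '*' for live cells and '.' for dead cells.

Answer: .....
.***.
*....
*...*

Derivation:
Hidden generation-0 cells (in order): (0,3), (0,4), (1,0), (1,4).
A hidden cell only influences target cells in its own 3x3 neighborhood. Try each of the 2^4 = 16 assignments, step the completed generation 0 forward once under B3/S23, and compare with the target:
  (0,3)=. (0,4)=. (1,0)=. (1,4)=. -> step reproduces the target at every cell -> ACCEPT
  (0,3)=. (0,4)=. (1,0)=. (1,4)=* -> step gives (0,3)='*' but target has '.' -> reject
  (0,3)=. (0,4)=. (1,0)=* (1,4)=. -> step gives (0,1)='*' but target has '.' -> reject
  (0,3)=. (0,4)=. (1,0)=* (1,4)=* -> step gives (0,1)='*' but target has '.' -> reject
  (0,3)=. (0,4)=* (1,0)=. (1,4)=. -> step gives (0,3)='*' but target has '.' -> reject
  (0,3)=. (0,4)=* (1,0)=. (1,4)=* -> step gives (0,4)='*' but target has '.' -> reject
  (0,3)=. (0,4)=* (1,0)=* (1,4)=. -> step gives (0,1)='*' but target has '.' -> reject
  (0,3)=. (0,4)=* (1,0)=* (1,4)=* -> step gives (0,1)='*' but target has '.' -> reject
  (0,3)=* (0,4)=. (1,0)=. (1,4)=. -> step gives (0,2)='.' but target has '*' -> reject
  (0,3)=* (0,4)=. (1,0)=. (1,4)=* -> step gives (0,2)='.' but target has '*' -> reject
  (0,3)=* (0,4)=. (1,0)=* (1,4)=. -> step gives (0,1)='*' but target has '.' -> reject
  (0,3)=* (0,4)=. (1,0)=* (1,4)=* -> step gives (0,1)='*' but target has '.' -> reject
  (0,3)=* (0,4)=* (1,0)=. (1,4)=. -> step gives (0,2)='.' but target has '*' -> reject
  (0,3)=* (0,4)=* (1,0)=. (1,4)=* -> step gives (0,2)='.' but target has '*' -> reject
  (0,3)=* (0,4)=* (1,0)=* (1,4)=. -> step gives (0,1)='*' but target has '.' -> reject
  (0,3)=* (0,4)=* (1,0)=* (1,4)=* -> step gives (0,1)='*' but target has '.' -> reject
Unique solution: (0,3)=dead, (0,4)=dead, (1,0)=dead, (1,4)=dead.
Check: live-neighbor counts of every cell in the completed generation 0:
12321
22211
24332
12010
Applying B3/S23 to generation 0 with these counts gives:
..*..
.**..
*.**.
.....
which matches the target exactly.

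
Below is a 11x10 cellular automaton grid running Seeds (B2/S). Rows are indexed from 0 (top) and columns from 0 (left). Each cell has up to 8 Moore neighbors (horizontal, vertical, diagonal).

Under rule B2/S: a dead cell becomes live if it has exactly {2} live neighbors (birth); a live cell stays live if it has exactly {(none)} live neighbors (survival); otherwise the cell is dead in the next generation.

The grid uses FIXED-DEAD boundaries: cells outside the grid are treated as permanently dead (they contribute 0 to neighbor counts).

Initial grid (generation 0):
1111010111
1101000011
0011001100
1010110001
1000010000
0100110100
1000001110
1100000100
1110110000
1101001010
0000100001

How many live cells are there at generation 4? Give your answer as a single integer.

Answer: 32

Derivation:
Simulating step by step:
Generation 0 (given above): 47 live cells
Generation 1: 20 live cells
0000001000
0000010000
0000000000
0000000110
0010000010
0000000000
0010100000
0001100000
0000000010
0000000101
1111010110
Generation 2: 21 live cells
0000010000
0000001000
0000001110
0000000001
0000000001
0110000000
0000010000
0010010000
0001100101
1001100000
0000100001
Generation 3: 18 live cells
0000001000
0000000010
0000010001
0000001000
0110000010
0000000000
0001101000
0000000010
0100001010
0010000001
0000010000
Generation 4: 32 live cells
0000000100
0000011101
0000001110
0110010111
0000000100
0100110100
0000010100
0011101001
0010000000
0100011110
0000000000
Population at generation 4: 32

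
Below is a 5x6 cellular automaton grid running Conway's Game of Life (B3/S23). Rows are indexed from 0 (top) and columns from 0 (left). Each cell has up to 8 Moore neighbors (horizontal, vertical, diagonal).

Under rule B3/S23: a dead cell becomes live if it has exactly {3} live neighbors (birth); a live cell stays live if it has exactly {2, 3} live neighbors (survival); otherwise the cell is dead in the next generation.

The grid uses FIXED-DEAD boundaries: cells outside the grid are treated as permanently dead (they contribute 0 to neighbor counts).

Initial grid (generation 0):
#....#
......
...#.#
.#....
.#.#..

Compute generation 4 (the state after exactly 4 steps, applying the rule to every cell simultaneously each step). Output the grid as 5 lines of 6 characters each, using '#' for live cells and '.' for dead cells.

Simulating step by step:
Generation 0 (given above): 7 live cells
Generation 1: 3 live cells
......
....#.
......
....#.
..#...
Generation 2: 0 live cells
......
......
......
......
......
Generation 3: 0 live cells
......
......
......
......
......
Generation 4: 0 live cells
(generation 4 grid is the final answer)

Answer: ......
......
......
......
......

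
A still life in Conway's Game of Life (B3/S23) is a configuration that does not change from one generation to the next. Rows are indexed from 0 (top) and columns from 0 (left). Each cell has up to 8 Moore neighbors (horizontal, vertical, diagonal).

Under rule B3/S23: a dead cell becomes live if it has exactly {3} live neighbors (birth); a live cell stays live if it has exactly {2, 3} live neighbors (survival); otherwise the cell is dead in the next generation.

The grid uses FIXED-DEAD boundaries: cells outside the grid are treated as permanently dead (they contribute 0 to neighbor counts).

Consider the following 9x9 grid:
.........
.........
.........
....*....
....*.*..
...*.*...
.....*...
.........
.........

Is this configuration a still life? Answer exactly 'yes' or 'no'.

Compute generation 1 and compare to generation 0 (given above):
Generation 1:
.........
.........
.........
.....*...
...**....
.....**..
....*....
.........
.........
Cell (3,4) differs: gen0=1 vs gen1=0 -> NOT a still life.

Answer: no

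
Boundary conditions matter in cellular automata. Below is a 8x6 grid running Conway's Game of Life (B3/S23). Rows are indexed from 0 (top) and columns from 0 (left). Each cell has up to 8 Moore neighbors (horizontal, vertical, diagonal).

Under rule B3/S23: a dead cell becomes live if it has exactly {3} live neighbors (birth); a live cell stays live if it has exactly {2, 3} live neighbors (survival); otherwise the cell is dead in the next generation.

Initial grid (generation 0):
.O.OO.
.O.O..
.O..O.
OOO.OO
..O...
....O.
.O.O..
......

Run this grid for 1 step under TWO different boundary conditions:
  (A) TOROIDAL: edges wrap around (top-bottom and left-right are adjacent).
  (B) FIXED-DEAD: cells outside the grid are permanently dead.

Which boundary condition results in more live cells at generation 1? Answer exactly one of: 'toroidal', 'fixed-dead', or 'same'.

Answer: toroidal

Derivation:
Under TOROIDAL boundary, generation 1:
...OO.
OO.O..
....O.
O.O.OO
O.O.O.
..OO..
......
...OO.
Population = 17

Under FIXED-DEAD boundary, generation 1:
...OO.
OO.O..
....OO
O.O.OO
..O.OO
..OO..
......
......
Population = 16

Comparison: toroidal=17, fixed-dead=16 -> toroidal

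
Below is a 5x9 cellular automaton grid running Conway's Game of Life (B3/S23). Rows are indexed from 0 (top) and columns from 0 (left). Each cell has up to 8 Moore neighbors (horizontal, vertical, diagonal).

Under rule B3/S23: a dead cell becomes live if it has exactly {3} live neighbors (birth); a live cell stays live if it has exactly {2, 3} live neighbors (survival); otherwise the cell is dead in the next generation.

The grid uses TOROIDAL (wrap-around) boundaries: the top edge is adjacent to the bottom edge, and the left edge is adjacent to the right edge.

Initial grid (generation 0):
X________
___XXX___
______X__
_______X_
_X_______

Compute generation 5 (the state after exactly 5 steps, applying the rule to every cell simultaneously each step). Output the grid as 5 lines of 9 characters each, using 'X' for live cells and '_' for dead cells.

Answer: _____XXX_
___XX_XX_
______XX_
______XX_
_____XXX_

Derivation:
Simulating step by step:
Generation 0 (given above): 7 live cells
Generation 1: 6 live cells
____X____
____XX___
____XXX__
_________
_________
Generation 2: 7 live cells
____XX___
___X__X__
____X_X__
_____X___
_________
Generation 3: 9 live cells
____XX___
___X__X__
____X_X__
_____X___
____XX___
Generation 4: 8 live cells
___X__X__
___X__X__
____X_X__
______X__
______X__
Generation 5: 14 live cells
(generation 5 grid is the final answer)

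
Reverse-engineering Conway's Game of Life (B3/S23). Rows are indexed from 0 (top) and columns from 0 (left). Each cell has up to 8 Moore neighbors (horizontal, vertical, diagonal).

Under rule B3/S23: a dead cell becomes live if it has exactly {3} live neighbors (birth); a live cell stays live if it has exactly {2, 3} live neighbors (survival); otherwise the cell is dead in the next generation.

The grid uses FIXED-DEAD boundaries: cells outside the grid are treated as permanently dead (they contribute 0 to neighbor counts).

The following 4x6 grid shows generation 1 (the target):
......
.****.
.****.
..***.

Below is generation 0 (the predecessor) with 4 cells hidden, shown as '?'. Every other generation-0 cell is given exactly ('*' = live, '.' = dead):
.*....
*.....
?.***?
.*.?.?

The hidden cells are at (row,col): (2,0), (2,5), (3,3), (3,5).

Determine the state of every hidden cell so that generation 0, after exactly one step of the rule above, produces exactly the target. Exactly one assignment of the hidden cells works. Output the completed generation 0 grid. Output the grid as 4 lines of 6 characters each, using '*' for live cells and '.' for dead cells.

Hidden generation-0 cells (in order): (2,0), (2,5), (3,3), (3,5).
A hidden cell only influences target cells in its own 3x3 neighborhood. Try each of the 2^4 = 16 assignments, step the completed generation 0 forward once under B3/S23, and compare with the target:
  (2,0)=. (2,5)=. (3,3)=. (3,5)=. -> step gives (1,4)='.' but target has '*' -> reject
  (2,0)=. (2,5)=. (3,3)=. (3,5)=* -> step gives (1,4)='.' but target has '*' -> reject
  (2,0)=. (2,5)=. (3,3)=* (3,5)=. -> step gives (1,4)='.' but target has '*' -> reject
  (2,0)=. (2,5)=. (3,3)=* (3,5)=* -> step gives (1,4)='.' but target has '*' -> reject
  (2,0)=. (2,5)=* (3,3)=. (3,5)=. -> step reproduces the target at every cell -> ACCEPT
  (2,0)=. (2,5)=* (3,3)=. (3,5)=* -> step gives (2,5)='*' but target has '.' -> reject
  (2,0)=. (2,5)=* (3,3)=* (3,5)=. -> step gives (3,2)='.' but target has '*' -> reject
  (2,0)=. (2,5)=* (3,3)=* (3,5)=* -> step gives (2,4)='.' but target has '*' -> reject
  (2,0)=* (2,5)=. (3,3)=. (3,5)=. -> step gives (1,0)='*' but target has '.' -> reject
  (2,0)=* (2,5)=. (3,3)=. (3,5)=* -> step gives (1,0)='*' but target has '.' -> reject
  (2,0)=* (2,5)=. (3,3)=* (3,5)=. -> step gives (1,0)='*' but target has '.' -> reject
  (2,0)=* (2,5)=. (3,3)=* (3,5)=* -> step gives (1,0)='*' but target has '.' -> reject
  (2,0)=* (2,5)=* (3,3)=. (3,5)=. -> step gives (1,0)='*' but target has '.' -> reject
  (2,0)=* (2,5)=* (3,3)=. (3,5)=* -> step gives (1,0)='*' but target has '.' -> reject
  (2,0)=* (2,5)=* (3,3)=* (3,5)=. -> step gives (1,0)='*' but target has '.' -> reject
  (2,0)=* (2,5)=* (3,3)=* (3,5)=* -> step gives (1,0)='*' but target has '.' -> reject
Unique solution: (2,0)=dead, (2,5)=live, (3,3)=dead, (3,5)=dead.
Check: live-neighbor counts of every cell in the completed generation 0:
211000
133332
232221
113332
Applying B3/S23 to generation 0 with these counts gives:
......
.****.
.****.
..***.
which matches the target exactly.

Answer: .*....
*.....
..****
.*....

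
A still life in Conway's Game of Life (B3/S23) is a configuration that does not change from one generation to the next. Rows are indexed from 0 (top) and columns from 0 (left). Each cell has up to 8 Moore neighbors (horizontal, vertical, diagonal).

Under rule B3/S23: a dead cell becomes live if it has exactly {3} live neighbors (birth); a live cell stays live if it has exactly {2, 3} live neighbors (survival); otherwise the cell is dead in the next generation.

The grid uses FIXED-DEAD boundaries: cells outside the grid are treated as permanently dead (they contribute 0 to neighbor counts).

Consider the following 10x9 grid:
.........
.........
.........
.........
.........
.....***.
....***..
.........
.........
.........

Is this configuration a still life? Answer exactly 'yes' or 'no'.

Answer: no

Derivation:
Compute generation 1 and compare to generation 0 (given above):
Generation 1:
.........
.........
.........
.........
......*..
....*..*.
....*..*.
.....*...
.........
.........
Cell (4,6) differs: gen0=0 vs gen1=1 -> NOT a still life.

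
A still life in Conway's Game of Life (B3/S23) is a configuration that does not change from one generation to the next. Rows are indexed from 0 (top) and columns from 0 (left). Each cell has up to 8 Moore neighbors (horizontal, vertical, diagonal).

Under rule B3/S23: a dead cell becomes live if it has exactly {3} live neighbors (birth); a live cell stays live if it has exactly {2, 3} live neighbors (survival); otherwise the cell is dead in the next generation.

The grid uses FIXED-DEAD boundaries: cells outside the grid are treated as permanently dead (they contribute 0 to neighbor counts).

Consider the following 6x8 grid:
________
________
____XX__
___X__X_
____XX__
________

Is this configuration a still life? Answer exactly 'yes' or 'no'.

Answer: yes

Derivation:
Compute generation 1 and compare to generation 0 (given above):
Generation 1:
________
________
____XX__
___X__X_
____XX__
________
The grids are IDENTICAL -> still life.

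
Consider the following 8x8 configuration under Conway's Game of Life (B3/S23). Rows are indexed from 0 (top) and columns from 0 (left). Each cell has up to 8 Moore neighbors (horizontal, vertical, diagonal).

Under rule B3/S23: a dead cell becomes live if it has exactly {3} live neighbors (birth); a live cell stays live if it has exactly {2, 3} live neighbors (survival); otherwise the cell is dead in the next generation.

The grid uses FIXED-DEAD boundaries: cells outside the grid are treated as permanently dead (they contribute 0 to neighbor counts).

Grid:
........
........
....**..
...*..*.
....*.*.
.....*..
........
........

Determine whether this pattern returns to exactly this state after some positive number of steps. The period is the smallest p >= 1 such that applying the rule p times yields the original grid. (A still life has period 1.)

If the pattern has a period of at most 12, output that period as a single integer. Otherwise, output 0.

Simulating and comparing each generation to the original:
Gen 0 (original, given above): 7 live cells
Gen 1: 7 live cells, MATCHES original -> period = 1

Answer: 1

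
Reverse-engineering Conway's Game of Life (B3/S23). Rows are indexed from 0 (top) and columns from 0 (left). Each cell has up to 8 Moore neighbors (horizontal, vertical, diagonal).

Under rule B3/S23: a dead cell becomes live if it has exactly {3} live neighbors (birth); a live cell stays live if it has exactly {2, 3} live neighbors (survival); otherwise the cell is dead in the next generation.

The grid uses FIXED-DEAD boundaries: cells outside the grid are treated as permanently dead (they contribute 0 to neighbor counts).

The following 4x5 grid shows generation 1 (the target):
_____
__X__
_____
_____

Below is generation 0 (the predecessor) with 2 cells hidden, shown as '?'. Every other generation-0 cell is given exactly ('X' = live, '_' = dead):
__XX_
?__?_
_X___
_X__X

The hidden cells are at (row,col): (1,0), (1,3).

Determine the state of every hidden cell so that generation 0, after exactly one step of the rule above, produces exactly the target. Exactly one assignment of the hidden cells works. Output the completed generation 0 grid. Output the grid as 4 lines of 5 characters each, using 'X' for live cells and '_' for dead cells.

Answer: __XX_
_____
_X___
_X__X

Derivation:
Hidden generation-0 cells (in order): (1,0), (1,3).
A hidden cell only influences target cells in its own 3x3 neighborhood. Try each of the 2^2 = 4 assignments, step the completed generation 0 forward once under B3/S23, and compare with the target:
  (1,0)=_ (1,3)=_ -> step reproduces the target at every cell -> ACCEPT
  (1,0)=_ (1,3)=X -> step gives (0,2)='X' but target has '_' -> reject
  (1,0)=X (1,3)=_ -> step gives (1,1)='X' but target has '_' -> reject
  (1,0)=X (1,3)=X -> step gives (0,2)='X' but target has '_' -> reject
Unique solution: (1,0)=dead, (1,3)=dead.
Check: live-neighbor counts of every cell in the completed generation 0:
01111
12321
21211
21210
Applying B3/S23 to generation 0 with these counts gives:
_____
__X__
_____
_____
which matches the target exactly.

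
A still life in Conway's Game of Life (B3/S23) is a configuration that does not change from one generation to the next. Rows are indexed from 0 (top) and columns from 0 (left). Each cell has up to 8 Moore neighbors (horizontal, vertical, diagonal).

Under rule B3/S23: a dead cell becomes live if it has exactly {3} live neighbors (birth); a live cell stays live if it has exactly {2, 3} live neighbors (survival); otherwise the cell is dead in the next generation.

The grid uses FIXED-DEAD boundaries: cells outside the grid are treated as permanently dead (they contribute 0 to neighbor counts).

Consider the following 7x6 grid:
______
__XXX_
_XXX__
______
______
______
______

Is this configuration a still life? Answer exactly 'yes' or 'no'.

Answer: no

Derivation:
Compute generation 1 and compare to generation 0 (given above):
Generation 1:
___X__
_X__X_
_X__X_
__X___
______
______
______
Cell (0,3) differs: gen0=0 vs gen1=1 -> NOT a still life.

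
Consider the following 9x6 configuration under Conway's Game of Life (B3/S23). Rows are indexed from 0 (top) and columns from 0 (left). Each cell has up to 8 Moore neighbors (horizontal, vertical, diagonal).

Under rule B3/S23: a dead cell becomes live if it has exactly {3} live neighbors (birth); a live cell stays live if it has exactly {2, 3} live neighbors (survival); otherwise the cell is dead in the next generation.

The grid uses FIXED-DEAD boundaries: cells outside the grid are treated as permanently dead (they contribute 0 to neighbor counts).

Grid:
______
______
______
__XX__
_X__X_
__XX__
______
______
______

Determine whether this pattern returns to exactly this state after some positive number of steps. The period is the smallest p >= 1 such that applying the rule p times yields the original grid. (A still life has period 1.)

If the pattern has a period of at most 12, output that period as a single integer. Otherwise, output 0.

Answer: 1

Derivation:
Simulating and comparing each generation to the original:
Gen 0 (original, given above): 6 live cells
Gen 1: 6 live cells, MATCHES original -> period = 1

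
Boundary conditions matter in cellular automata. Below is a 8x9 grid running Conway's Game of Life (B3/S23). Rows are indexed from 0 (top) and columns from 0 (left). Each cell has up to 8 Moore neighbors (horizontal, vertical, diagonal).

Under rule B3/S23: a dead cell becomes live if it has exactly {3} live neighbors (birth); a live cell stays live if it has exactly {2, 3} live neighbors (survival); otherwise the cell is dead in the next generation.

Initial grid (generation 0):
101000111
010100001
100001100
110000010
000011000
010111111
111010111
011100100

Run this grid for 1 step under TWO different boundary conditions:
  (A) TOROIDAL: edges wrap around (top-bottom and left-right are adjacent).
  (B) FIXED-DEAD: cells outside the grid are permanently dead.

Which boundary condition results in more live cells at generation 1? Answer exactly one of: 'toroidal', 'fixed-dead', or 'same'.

Answer: fixed-dead

Derivation:
Under TOROIDAL boundary, generation 1:
000000101
011001000
001000110
110010001
011100000
010000000
000000000
000000000
Population = 16

Under FIXED-DEAD boundary, generation 1:
011000011
111001001
101000110
110010000
111100001
110000001
100000001
100101100
Population = 30

Comparison: toroidal=16, fixed-dead=30 -> fixed-dead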